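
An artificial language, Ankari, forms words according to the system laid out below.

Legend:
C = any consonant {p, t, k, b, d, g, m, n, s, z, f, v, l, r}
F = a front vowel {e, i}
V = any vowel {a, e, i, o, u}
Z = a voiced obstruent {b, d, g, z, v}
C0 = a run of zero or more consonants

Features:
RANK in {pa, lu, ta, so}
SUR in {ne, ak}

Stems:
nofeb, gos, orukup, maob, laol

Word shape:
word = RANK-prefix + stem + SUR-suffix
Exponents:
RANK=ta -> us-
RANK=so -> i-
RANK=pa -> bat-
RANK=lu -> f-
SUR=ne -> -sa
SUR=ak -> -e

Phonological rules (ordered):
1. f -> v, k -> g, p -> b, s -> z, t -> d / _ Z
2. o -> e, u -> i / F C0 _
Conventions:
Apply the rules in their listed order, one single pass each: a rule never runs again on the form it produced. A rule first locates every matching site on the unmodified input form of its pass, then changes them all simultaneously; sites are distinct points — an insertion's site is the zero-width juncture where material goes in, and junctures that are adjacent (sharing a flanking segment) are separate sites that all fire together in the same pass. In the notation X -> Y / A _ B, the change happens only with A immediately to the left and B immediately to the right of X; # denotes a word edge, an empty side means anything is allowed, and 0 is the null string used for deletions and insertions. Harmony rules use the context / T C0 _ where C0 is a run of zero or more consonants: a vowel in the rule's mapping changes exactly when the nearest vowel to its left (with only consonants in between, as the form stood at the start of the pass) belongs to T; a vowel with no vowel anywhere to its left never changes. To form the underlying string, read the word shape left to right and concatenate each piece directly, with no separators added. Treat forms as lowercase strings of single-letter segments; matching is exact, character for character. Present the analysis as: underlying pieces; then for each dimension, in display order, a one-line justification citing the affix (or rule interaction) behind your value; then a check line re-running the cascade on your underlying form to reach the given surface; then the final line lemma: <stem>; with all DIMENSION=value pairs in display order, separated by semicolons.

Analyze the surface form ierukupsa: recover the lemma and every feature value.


underlying: i-orukup-sa
RANK=so - signalled by the affix i-
SUR=ne - signalled by the affix -sa
check: iorukupsa -> iorukupsa -> ierukupsa
lemma: orukup; RANK=so; SUR=ne


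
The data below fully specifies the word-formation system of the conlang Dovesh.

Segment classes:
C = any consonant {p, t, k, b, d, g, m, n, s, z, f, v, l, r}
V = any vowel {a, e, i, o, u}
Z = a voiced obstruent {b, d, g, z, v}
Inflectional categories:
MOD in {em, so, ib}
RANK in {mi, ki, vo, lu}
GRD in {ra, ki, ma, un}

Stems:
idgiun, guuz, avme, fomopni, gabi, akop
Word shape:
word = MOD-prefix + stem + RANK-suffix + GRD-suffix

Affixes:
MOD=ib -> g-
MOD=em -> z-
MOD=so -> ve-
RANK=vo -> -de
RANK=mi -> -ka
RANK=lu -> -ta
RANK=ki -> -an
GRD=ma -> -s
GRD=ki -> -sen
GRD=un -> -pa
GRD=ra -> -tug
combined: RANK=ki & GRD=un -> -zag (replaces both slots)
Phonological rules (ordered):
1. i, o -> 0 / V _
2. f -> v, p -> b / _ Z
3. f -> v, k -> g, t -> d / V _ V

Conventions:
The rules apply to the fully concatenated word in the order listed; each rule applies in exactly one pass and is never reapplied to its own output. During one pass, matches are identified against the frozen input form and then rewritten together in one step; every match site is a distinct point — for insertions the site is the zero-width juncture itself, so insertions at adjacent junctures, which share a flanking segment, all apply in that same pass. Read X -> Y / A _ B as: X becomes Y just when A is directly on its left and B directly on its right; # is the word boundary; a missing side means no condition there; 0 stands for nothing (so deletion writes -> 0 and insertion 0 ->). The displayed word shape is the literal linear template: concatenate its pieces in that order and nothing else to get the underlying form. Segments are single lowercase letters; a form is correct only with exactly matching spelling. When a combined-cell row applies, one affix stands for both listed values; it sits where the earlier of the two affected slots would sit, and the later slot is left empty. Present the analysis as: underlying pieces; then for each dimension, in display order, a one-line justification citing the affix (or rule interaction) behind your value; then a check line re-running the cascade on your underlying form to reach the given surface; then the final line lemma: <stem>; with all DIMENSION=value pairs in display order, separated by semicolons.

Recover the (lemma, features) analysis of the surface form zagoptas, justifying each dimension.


underlying: z-akop-ta-s
MOD=em - signalled by the affix z-
RANK=lu - signalled by the affix -ta
GRD=ma - signalled by the affix -s
check: zakoptas -> zakoptas -> zakoptas -> zagoptas
lemma: akop; MOD=em; RANK=lu; GRD=ma


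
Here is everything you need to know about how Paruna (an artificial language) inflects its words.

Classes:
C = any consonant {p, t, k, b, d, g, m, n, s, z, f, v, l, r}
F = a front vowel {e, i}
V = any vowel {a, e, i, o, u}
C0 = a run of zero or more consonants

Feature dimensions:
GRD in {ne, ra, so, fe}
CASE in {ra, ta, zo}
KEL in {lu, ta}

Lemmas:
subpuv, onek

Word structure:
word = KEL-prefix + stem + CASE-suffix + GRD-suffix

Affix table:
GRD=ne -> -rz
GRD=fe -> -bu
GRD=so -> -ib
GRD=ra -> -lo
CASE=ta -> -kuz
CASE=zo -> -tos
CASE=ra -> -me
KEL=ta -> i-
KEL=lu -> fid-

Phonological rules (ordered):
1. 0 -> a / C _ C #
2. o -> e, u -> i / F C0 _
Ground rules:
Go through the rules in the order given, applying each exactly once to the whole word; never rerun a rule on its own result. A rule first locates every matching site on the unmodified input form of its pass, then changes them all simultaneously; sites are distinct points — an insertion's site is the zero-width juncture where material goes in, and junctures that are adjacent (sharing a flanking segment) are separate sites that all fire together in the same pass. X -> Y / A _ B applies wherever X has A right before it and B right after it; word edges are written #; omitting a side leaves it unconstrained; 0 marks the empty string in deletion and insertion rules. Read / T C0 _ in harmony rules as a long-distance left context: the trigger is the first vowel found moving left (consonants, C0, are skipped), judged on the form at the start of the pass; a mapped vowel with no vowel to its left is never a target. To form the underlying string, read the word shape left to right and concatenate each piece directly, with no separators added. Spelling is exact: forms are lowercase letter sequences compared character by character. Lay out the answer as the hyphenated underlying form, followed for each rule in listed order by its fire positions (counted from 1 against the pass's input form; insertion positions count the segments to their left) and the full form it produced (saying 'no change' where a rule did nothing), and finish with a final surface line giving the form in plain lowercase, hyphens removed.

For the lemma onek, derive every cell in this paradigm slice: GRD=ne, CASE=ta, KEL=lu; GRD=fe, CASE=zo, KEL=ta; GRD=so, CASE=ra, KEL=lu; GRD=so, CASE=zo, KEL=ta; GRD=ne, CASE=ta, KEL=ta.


cell GRD=ne, CASE=ta, KEL=lu:
underlying: fid-onek-kuz-rz
1. 0 -> a / C _ C #: inserts after position(s) 11: fidonekkuzraz
2. o -> e, u -> i / F C0 _: fires at position(s) 4, 9: fidenekkizraz
surface: fidenekkizraz

cell GRD=fe, CASE=zo, KEL=ta:
underlying: i-onek-tos-bu
1. 0 -> a / C _ C #: no change
2. o -> e, u -> i / F C0 _: fires at position(s) 2, 7: ienektesbu
surface: ienektesbu

cell GRD=so, CASE=ra, KEL=lu:
underlying: fid-onek-me-ib
1. 0 -> a / C _ C #: no change
2. o -> e, u -> i / F C0 _: fires at position(s) 4: fidenekmeib
surface: fidenekmeib

cell GRD=so, CASE=zo, KEL=ta:
underlying: i-onek-tos-ib
1. 0 -> a / C _ C #: no change
2. o -> e, u -> i / F C0 _: fires at position(s) 2, 7: ienektesib
surface: ienektesib

cell GRD=ne, CASE=ta, KEL=ta:
underlying: i-onek-kuz-rz
1. 0 -> a / C _ C #: inserts after position(s) 9: ionekkuzraz
2. o -> e, u -> i / F C0 _: fires at position(s) 2, 7: ienekkizraz
surface: ienekkizraz


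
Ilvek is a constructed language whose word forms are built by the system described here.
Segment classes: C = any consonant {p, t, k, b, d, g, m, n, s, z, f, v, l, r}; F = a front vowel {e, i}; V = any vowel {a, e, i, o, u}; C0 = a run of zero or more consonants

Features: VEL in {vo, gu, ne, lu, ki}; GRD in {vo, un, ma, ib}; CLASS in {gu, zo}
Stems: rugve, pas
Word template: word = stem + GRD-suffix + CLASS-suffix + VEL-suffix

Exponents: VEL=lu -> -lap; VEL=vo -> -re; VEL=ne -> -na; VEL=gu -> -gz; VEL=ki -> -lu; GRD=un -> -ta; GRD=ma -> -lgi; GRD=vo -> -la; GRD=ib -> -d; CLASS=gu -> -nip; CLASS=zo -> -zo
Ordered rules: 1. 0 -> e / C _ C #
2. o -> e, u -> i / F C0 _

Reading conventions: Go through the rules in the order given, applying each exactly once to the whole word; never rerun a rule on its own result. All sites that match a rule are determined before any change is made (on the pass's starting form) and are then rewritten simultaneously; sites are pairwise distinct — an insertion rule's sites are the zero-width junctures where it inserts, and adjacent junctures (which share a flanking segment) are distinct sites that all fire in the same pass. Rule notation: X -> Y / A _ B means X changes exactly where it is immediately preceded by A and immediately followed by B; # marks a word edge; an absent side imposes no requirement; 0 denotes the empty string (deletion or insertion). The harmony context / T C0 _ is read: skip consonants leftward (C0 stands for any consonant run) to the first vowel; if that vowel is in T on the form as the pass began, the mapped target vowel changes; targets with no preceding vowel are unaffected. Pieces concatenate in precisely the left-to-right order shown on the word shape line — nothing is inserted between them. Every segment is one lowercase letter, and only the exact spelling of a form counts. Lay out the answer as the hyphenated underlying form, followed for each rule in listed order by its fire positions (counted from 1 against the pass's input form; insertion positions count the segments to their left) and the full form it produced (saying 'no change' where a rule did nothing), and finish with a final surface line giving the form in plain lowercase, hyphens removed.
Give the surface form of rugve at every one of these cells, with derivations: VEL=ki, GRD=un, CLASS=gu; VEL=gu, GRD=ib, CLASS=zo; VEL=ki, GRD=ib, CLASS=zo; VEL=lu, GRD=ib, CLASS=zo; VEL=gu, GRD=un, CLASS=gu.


cell VEL=ki, GRD=un, CLASS=gu:
underlying: rugve-ta-nip-lu
1. 0 -> e / C _ C #: no change
2. o -> e, u -> i / F C0 _: fires at position(s) 12: rugvetanipli
surface: rugvetanipli

cell VEL=gu, GRD=ib, CLASS=zo:
underlying: rugve-d-zo-gz
1. 0 -> e / C _ C #: inserts after position(s) 9: rugvedzogez
2. o -> e, u -> i / F C0 _: fires at position(s) 8: rugvedzegez
surface: rugvedzegez

cell VEL=ki, GRD=ib, CLASS=zo:
underlying: rugve-d-zo-lu
1. 0 -> e / C _ C #: no change
2. o -> e, u -> i / F C0 _: fires at position(s) 8: rugvedzelu
surface: rugvedzelu

cell VEL=lu, GRD=ib, CLASS=zo:
underlying: rugve-d-zo-lap
1. 0 -> e / C _ C #: no change
2. o -> e, u -> i / F C0 _: fires at position(s) 8: rugvedzelap
surface: rugvedzelap

cell VEL=gu, GRD=un, CLASS=gu:
underlying: rugve-ta-nip-gz
1. 0 -> e / C _ C #: inserts after position(s) 11: rugvetanipgez
2. o -> e, u -> i / F C0 _: no change
surface: rugvetanipgez


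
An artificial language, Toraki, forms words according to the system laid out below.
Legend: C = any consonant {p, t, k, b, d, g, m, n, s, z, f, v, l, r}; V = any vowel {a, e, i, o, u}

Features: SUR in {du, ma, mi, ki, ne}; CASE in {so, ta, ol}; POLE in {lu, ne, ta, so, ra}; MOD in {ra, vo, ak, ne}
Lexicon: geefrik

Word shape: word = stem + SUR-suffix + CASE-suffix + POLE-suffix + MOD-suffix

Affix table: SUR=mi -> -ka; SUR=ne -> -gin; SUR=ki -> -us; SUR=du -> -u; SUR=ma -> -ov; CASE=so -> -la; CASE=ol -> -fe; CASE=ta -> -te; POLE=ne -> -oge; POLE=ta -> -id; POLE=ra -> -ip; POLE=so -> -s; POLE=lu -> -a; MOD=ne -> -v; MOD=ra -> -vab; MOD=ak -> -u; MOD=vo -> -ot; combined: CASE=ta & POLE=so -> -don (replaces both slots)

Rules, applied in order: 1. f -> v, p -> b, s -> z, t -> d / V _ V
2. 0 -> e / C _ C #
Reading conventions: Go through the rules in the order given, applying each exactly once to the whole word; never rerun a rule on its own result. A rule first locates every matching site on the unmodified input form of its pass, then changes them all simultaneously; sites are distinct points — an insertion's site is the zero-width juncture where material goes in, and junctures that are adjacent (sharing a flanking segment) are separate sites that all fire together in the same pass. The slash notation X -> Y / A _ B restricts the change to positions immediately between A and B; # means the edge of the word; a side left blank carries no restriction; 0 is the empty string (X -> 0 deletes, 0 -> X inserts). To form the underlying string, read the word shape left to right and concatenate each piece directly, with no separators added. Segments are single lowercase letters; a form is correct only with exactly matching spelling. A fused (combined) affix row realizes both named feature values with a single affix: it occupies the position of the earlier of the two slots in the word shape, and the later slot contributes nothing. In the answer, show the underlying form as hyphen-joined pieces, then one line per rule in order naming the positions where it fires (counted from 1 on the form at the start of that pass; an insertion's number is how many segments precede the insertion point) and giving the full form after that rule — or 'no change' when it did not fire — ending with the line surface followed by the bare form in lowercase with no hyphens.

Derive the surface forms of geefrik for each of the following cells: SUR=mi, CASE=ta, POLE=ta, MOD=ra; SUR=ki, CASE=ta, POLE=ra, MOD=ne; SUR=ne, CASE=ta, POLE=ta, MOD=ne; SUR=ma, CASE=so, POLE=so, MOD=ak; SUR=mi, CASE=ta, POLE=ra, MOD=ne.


cell SUR=mi, CASE=ta, POLE=ta, MOD=ra:
underlying: geefrik-ka-te-id-vab
1. f -> v, p -> b, s -> z, t -> d / V _ V: fires at position(s) 10: geefrikkadeidvab
2. 0 -> e / C _ C #: no change
surface: geefrikkadeidvab

cell SUR=ki, CASE=ta, POLE=ra, MOD=ne:
underlying: geefrik-us-te-ip-v
1. f -> v, p -> b, s -> z, t -> d / V _ V: no change
2. 0 -> e / C _ C #: inserts after position(s) 13: geefrikusteipev
surface: geefrikusteipev

cell SUR=ne, CASE=ta, POLE=ta, MOD=ne:
underlying: geefrik-gin-te-id-v
1. f -> v, p -> b, s -> z, t -> d / V _ V: no change
2. 0 -> e / C _ C #: inserts after position(s) 14: geefrikginteidev
surface: geefrikginteidev

cell SUR=ma, CASE=so, POLE=so, MOD=ak:
underlying: geefrik-ov-la-s-u
1. f -> v, p -> b, s -> z, t -> d / V _ V: fires at position(s) 12: geefrikovlazu
2. 0 -> e / C _ C #: no change
surface: geefrikovlazu

cell SUR=mi, CASE=ta, POLE=ra, MOD=ne:
underlying: geefrik-ka-te-ip-v
1. f -> v, p -> b, s -> z, t -> d / V _ V: fires at position(s) 10: geefrikkadeipv
2. 0 -> e / C _ C #: inserts after position(s) 13: geefrikkadeipev
surface: geefrikkadeipev


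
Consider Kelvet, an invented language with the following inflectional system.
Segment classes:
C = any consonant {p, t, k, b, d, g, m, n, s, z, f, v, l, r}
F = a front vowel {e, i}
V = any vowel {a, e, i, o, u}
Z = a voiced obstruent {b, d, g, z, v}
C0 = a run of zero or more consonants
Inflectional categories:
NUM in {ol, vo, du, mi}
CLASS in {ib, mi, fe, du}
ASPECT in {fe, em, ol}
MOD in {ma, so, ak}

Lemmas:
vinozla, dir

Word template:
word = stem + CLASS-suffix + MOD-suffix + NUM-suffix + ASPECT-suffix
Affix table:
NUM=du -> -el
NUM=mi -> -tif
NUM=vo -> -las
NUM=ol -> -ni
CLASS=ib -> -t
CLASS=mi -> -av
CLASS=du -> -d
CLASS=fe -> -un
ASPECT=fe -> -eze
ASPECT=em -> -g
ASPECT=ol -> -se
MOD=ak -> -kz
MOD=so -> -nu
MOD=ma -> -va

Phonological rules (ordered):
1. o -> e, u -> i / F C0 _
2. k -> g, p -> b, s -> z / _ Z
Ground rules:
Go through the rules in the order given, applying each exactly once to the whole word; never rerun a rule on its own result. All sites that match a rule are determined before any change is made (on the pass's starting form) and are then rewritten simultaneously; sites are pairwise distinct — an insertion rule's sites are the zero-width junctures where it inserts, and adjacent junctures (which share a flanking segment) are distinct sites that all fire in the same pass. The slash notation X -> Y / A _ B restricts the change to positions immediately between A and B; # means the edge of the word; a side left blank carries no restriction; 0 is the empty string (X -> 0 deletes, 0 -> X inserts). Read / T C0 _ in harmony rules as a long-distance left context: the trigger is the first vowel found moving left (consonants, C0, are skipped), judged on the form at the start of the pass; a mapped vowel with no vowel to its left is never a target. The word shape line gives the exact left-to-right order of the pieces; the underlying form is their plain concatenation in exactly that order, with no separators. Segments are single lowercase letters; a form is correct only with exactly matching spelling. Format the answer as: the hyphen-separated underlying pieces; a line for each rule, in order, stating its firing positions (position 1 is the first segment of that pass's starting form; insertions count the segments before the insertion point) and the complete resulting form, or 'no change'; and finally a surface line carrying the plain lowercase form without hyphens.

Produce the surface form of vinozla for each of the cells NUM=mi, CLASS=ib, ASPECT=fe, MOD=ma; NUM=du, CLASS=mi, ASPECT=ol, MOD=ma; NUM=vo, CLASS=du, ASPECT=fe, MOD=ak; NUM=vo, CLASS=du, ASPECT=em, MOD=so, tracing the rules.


cell NUM=mi, CLASS=ib, ASPECT=fe, MOD=ma:
underlying: vinozla-t-va-tif-eze
1. o -> e, u -> i / F C0 _: fires at position(s) 4: vinezlatvatifeze
2. k -> g, p -> b, s -> z / _ Z: no change
surface: vinezlatvatifeze

cell NUM=du, CLASS=mi, ASPECT=ol, MOD=ma:
underlying: vinozla-av-va-el-se
1. o -> e, u -> i / F C0 _: fires at position(s) 4: vinezlaavvaelse
2. k -> g, p -> b, s -> z / _ Z: no change
surface: vinezlaavvaelse

cell NUM=vo, CLASS=du, ASPECT=fe, MOD=ak:
underlying: vinozla-d-kz-las-eze
1. o -> e, u -> i / F C0 _: fires at position(s) 4: vinezladkzlaseze
2. k -> g, p -> b, s -> z / _ Z: fires at position(s) 9: vinezladgzlaseze
surface: vinezladgzlaseze

cell NUM=vo, CLASS=du, ASPECT=em, MOD=so:
underlying: vinozla-d-nu-las-g
1. o -> e, u -> i / F C0 _: fires at position(s) 4: vinezladnulasg
2. k -> g, p -> b, s -> z / _ Z: fires at position(s) 13: vinezladnulazg
surface: vinezladnulazg


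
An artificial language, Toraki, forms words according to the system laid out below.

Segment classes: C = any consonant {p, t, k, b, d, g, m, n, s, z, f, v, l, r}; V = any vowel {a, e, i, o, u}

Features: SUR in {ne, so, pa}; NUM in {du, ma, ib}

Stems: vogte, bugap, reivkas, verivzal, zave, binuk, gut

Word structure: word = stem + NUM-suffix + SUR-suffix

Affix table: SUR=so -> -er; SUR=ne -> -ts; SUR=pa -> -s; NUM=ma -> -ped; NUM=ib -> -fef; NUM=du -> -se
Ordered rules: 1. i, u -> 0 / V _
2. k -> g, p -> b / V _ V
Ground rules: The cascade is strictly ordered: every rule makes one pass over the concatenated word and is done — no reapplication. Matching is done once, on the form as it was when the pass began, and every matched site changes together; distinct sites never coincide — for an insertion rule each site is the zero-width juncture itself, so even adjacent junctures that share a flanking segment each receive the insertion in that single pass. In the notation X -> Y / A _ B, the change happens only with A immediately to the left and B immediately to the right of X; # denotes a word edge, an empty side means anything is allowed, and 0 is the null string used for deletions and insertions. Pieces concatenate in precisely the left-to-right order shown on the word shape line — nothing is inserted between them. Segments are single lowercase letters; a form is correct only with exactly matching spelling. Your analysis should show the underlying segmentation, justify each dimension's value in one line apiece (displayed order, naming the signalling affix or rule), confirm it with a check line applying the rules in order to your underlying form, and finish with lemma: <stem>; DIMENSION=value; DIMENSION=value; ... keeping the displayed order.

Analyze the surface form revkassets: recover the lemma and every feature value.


underlying: reivkas-se-ts
SUR=ne - signalled by the affix -ts
NUM=du - signalled by the affix -se
check: reivkassets -> revkassets -> revkassets
lemma: reivkas; SUR=ne; NUM=du


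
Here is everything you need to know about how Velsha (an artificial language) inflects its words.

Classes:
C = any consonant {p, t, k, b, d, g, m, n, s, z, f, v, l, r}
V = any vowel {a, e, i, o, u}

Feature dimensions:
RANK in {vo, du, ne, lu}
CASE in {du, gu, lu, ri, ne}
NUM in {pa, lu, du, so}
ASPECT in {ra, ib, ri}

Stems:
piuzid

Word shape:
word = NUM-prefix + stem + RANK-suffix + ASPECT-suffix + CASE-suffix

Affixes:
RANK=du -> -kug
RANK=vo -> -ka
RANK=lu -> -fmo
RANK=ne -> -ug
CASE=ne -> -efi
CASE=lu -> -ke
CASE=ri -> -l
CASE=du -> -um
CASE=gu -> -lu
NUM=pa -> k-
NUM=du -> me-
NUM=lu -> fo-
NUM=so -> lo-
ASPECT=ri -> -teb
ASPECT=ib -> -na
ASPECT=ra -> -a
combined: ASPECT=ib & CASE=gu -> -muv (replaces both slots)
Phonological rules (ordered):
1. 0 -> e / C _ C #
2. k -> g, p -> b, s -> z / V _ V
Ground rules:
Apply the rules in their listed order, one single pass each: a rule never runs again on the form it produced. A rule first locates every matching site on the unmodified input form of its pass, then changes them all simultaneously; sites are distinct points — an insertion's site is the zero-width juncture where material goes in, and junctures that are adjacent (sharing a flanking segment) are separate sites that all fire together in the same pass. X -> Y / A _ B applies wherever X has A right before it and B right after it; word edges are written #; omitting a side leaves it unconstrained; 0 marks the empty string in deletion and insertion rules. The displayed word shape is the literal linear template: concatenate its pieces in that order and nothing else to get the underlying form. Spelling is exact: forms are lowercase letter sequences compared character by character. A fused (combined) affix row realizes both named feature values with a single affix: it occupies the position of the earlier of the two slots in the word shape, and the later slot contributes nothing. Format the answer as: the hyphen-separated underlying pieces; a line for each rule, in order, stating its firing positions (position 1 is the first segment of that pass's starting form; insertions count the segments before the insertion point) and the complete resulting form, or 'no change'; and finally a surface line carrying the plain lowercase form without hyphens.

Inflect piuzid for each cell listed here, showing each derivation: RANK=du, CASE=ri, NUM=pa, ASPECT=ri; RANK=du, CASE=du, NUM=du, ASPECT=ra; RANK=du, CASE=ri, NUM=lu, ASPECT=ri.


cell RANK=du, CASE=ri, NUM=pa, ASPECT=ri:
underlying: k-piuzid-kug-teb-l
1. 0 -> e / C _ C #: inserts after position(s) 13: kpiuzidkugtebel
2. k -> g, p -> b, s -> z / V _ V: no change
surface: kpiuzidkugtebel

cell RANK=du, CASE=du, NUM=du, ASPECT=ra:
underlying: me-piuzid-kug-a-um
1. 0 -> e / C _ C #: no change
2. k -> g, p -> b, s -> z / V _ V: fires at position(s) 3: mebiuzidkugaum
surface: mebiuzidkugaum

cell RANK=du, CASE=ri, NUM=lu, ASPECT=ri:
underlying: fo-piuzid-kug-teb-l
1. 0 -> e / C _ C #: inserts after position(s) 14: fopiuzidkugtebel
2. k -> g, p -> b, s -> z / V _ V: fires at position(s) 3: fobiuzidkugtebel
surface: fobiuzidkugtebel


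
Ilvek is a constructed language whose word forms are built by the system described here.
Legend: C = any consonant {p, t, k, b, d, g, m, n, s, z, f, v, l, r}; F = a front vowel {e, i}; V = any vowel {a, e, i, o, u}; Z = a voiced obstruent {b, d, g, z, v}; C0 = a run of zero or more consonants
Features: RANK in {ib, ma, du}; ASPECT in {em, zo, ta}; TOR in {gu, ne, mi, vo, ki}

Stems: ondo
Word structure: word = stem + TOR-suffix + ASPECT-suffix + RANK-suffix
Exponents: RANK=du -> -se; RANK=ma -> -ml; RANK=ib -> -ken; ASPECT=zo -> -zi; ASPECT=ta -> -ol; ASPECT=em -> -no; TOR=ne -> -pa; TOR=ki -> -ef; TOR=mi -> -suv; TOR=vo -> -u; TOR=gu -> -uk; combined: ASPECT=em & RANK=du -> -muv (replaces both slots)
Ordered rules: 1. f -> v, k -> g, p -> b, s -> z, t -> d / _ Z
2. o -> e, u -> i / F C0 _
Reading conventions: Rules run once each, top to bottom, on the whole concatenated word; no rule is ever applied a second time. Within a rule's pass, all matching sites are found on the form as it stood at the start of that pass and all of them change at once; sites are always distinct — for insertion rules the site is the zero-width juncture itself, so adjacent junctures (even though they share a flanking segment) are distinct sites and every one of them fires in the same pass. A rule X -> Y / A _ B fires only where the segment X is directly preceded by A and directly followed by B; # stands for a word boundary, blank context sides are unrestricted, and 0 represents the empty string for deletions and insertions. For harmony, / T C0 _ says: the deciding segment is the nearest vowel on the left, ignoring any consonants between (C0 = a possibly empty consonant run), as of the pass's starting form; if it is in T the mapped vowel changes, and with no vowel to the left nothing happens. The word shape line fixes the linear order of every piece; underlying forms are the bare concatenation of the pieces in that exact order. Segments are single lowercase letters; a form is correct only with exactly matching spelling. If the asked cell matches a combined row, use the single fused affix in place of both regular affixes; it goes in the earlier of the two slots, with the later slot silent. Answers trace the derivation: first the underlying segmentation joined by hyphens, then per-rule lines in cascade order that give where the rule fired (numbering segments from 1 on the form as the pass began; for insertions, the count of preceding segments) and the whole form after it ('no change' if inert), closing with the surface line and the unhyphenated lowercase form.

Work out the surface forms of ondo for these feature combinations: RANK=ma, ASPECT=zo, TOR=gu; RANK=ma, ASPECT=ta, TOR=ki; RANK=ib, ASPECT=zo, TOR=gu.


cell RANK=ma, ASPECT=zo, TOR=gu:
underlying: ondo-uk-zi-ml
1. f -> v, k -> g, p -> b, s -> z, t -> d / _ Z: fires at position(s) 6: ondougziml
2. o -> e, u -> i / F C0 _: no change
surface: ondougziml

cell RANK=ma, ASPECT=ta, TOR=ki:
underlying: ondo-ef-ol-ml
1. f -> v, k -> g, p -> b, s -> z, t -> d / _ Z: no change
2. o -> e, u -> i / F C0 _: fires at position(s) 7: ondoefelml
surface: ondoefelml

cell RANK=ib, ASPECT=zo, TOR=gu:
underlying: ondo-uk-zi-ken
1. f -> v, k -> g, p -> b, s -> z, t -> d / _ Z: fires at position(s) 6: ondougziken
2. o -> e, u -> i / F C0 _: no change
surface: ondougziken


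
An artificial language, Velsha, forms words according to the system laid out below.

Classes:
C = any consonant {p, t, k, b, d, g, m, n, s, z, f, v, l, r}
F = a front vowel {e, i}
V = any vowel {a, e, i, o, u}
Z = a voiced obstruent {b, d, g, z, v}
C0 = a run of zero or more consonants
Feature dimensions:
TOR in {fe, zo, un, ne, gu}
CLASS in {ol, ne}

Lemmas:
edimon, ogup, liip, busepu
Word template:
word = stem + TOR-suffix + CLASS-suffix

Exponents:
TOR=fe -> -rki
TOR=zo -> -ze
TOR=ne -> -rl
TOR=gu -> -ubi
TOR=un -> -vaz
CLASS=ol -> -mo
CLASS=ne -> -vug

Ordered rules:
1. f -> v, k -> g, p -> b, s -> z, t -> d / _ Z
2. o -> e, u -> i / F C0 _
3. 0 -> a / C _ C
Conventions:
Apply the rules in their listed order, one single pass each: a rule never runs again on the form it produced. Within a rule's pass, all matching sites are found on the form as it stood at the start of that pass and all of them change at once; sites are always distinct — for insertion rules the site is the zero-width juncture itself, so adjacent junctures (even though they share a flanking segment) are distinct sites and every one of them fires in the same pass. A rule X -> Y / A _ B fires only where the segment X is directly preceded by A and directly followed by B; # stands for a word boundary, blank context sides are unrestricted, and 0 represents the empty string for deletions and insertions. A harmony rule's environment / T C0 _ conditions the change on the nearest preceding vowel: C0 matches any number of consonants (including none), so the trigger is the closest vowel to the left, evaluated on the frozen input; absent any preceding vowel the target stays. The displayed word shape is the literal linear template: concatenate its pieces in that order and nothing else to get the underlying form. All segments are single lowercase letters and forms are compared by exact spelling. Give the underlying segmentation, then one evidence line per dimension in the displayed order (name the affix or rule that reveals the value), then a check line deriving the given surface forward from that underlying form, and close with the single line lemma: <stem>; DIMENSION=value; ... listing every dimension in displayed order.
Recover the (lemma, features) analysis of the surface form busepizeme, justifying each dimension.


underlying: busepu-ze-mo
TOR=zo - signalled by the affix -ze
CLASS=ol - signalled by the affix -mo
check: busepuzemo -> busepuzemo -> busepizeme -> busepizeme
lemma: busepu; TOR=zo; CLASS=ol


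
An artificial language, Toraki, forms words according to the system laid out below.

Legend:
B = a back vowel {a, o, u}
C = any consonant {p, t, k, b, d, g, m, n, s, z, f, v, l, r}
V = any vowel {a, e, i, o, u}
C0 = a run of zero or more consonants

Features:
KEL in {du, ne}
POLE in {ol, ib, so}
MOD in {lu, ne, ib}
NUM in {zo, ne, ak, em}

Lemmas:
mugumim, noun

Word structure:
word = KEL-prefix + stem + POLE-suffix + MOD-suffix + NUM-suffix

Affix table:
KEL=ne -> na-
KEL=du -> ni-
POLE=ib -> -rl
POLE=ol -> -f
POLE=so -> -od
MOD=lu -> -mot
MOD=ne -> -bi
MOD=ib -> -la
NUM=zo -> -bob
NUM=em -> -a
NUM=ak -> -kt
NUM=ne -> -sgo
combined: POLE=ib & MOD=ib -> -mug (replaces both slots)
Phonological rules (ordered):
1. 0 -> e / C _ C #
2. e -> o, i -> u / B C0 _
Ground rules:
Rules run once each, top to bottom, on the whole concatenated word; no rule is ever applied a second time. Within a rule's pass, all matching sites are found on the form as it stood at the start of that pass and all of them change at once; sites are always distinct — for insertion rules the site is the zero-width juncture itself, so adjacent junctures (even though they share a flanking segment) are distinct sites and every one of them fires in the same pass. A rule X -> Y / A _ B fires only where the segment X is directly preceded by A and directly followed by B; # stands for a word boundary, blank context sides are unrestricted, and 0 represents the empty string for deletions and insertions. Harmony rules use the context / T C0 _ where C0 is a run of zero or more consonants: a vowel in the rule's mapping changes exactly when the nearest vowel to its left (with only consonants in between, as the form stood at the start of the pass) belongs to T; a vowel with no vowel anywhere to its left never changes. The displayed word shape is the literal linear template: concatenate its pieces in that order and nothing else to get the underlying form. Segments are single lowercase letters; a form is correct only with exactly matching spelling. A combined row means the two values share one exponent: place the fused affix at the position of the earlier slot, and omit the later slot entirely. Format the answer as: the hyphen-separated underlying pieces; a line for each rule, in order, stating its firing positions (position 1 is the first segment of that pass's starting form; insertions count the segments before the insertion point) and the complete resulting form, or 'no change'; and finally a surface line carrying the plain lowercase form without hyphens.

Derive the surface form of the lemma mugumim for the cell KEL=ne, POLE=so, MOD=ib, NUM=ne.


underlying: na-mugumim-od-la-sgo
1. 0 -> e / C _ C #: no change
2. e -> o, i -> u / B C0 _: fires at position(s) 8: namugumumodlasgo
surface: namugumumodlasgo


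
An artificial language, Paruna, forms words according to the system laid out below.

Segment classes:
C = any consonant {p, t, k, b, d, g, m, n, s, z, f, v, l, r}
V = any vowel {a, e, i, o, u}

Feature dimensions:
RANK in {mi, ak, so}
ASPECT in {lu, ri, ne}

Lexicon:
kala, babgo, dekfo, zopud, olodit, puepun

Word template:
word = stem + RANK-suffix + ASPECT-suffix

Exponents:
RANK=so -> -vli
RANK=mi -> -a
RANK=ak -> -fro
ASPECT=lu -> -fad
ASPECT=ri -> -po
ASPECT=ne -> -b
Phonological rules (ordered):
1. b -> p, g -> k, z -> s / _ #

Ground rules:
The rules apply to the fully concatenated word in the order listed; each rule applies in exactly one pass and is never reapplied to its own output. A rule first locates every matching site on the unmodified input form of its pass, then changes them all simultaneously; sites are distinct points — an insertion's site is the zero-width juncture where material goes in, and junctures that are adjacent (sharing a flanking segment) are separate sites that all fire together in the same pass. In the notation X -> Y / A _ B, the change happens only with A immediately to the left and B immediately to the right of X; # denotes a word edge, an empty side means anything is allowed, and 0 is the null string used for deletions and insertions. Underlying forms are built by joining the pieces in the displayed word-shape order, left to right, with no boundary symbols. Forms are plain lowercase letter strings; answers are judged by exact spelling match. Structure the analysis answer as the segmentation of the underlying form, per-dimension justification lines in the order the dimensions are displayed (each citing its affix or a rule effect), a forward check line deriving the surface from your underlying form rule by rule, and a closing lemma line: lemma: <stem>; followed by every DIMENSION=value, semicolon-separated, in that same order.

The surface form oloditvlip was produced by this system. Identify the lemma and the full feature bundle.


underlying: olodit-vli-b
RANK=so - signalled by the affix -vli
ASPECT=ne - signalled by the affix -b
check: oloditvlib -> oloditvlip
lemma: olodit; RANK=so; ASPECT=ne


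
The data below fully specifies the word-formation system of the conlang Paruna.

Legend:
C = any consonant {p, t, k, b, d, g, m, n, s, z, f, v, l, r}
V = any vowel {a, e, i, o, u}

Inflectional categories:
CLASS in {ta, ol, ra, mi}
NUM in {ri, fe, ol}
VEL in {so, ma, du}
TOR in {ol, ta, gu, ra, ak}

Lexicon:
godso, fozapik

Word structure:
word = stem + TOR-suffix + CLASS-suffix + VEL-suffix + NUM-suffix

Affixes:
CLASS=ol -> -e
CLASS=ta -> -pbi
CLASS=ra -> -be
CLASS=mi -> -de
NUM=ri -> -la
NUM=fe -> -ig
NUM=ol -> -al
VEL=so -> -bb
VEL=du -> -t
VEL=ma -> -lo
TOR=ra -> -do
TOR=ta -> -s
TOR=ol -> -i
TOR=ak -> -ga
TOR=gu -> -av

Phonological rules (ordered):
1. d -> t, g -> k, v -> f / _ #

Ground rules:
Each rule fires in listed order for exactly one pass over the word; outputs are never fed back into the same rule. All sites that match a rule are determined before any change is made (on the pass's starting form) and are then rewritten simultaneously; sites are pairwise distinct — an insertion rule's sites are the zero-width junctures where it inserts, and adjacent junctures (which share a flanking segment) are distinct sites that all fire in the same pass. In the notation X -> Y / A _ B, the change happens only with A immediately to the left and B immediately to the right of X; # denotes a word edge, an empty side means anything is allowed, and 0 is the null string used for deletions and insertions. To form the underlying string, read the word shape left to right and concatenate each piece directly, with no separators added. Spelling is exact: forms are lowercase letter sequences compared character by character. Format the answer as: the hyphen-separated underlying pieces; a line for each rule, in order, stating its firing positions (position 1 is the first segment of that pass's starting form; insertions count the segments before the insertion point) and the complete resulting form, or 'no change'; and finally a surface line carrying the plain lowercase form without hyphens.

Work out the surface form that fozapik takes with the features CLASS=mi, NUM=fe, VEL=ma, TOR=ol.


underlying: fozapik-i-de-lo-ig
1. d -> t, g -> k, v -> f / _ #: fires at position(s) 14: fozapikideloik
surface: fozapikideloik


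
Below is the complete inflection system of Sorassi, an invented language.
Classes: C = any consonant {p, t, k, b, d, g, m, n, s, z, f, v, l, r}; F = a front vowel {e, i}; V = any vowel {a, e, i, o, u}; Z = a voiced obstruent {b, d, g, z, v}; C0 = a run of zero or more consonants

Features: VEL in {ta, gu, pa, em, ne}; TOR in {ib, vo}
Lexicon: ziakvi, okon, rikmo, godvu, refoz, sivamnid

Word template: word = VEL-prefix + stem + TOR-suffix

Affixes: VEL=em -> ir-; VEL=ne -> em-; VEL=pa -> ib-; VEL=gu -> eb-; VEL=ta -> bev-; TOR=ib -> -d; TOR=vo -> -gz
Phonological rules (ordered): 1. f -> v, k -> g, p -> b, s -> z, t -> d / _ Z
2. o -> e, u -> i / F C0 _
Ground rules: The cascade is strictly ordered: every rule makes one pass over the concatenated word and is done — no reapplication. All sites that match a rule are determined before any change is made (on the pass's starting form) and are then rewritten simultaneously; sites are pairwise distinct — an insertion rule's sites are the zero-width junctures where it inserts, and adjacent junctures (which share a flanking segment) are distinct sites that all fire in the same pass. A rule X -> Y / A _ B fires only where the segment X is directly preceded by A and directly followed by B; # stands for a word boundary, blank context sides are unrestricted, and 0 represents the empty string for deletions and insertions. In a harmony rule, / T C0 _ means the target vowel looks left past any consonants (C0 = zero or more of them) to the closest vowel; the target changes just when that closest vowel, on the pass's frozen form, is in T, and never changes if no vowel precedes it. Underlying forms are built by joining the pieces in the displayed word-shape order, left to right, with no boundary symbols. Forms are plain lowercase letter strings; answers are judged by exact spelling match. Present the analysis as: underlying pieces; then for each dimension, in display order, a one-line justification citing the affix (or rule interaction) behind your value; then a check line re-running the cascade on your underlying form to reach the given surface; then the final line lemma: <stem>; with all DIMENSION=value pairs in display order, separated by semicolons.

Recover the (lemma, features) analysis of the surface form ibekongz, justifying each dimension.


underlying: ib-okon-gz
VEL=pa - signalled by the affix ib-
TOR=vo - signalled by the affix -gz
check: ibokongz -> ibokongz -> ibekongz
lemma: okon; VEL=pa; TOR=vo


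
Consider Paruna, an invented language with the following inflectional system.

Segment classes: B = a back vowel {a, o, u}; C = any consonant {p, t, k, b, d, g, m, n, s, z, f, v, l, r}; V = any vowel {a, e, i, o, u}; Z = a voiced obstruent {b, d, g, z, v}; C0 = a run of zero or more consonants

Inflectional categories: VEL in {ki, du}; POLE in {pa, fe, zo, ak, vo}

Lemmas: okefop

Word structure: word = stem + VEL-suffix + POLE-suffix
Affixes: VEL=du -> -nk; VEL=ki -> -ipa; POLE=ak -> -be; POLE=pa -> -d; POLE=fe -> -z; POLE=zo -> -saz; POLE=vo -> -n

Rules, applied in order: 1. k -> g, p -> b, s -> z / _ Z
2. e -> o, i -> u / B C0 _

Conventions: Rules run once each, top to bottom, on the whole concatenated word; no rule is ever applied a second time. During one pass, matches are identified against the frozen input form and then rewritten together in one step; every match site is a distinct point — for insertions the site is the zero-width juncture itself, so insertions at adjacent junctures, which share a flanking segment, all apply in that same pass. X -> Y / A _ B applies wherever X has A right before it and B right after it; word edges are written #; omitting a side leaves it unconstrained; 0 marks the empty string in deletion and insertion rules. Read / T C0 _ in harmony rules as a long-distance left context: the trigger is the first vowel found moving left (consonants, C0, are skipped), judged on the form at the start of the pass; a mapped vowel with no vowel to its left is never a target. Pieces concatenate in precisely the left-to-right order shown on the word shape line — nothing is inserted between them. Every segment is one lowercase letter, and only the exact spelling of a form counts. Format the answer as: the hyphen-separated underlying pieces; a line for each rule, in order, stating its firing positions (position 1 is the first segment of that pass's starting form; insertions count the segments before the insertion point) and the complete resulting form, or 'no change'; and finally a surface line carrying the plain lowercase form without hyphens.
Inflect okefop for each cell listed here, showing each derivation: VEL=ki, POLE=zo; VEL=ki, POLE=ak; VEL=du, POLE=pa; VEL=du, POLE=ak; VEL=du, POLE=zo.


cell VEL=ki, POLE=zo:
underlying: okefop-ipa-saz
1. k -> g, p -> b, s -> z / _ Z: no change
2. e -> o, i -> u / B C0 _: fires at position(s) 3, 7: okofopupasaz
surface: okofopupasaz

cell VEL=ki, POLE=ak:
underlying: okefop-ipa-be
1. k -> g, p -> b, s -> z / _ Z: no change
2. e -> o, i -> u / B C0 _: fires at position(s) 3, 7, 11: okofopupabo
surface: okofopupabo

cell VEL=du, POLE=pa:
underlying: okefop-nk-d
1. k -> g, p -> b, s -> z / _ Z: fires at position(s) 8: okefopngd
2. e -> o, i -> u / B C0 _: fires at position(s) 3: okofopngd
surface: okofopngd

cell VEL=du, POLE=ak:
underlying: okefop-nk-be
1. k -> g, p -> b, s -> z / _ Z: fires at position(s) 8: okefopngbe
2. e -> o, i -> u / B C0 _: fires at position(s) 3, 10: okofopngbo
surface: okofopngbo

cell VEL=du, POLE=zo:
underlying: okefop-nk-saz
1. k -> g, p -> b, s -> z / _ Z: no change
2. e -> o, i -> u / B C0 _: fires at position(s) 3: okofopnksaz
surface: okofopnksaz
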